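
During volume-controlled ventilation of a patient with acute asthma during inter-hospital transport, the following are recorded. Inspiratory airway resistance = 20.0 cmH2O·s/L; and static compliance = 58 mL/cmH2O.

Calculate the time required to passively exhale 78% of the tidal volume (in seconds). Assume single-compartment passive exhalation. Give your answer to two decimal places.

1.76

τ = R × C = 20.0 × 58 mL/cmH2O = 20.0 × 0.058 L/cmH2O = 1.16 s.
Exhaled fraction f = 1 − e^(−t/τ) → t = −τ·ln(1 − f) = −1.16·ln(0.22) = 1.756 s.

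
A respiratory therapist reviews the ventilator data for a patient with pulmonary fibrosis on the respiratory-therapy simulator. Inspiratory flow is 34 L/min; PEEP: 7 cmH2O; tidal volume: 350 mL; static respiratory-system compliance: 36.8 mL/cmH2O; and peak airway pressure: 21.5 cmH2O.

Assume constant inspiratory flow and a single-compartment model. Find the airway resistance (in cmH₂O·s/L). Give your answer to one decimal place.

Flow: 34 L/min ÷ 60 = 0.5667 L/s.
Equation of motion (constant flow): PIP = Vt/C + R·V̇ + PEEP.
R·V̇ = PIP − Vt/C − PEEP = 21.5 − 350/36.8 − 7 = 21.5 − 9.511 − 7 = 4.989 cmH2O.
R = 4.989 / 0.5667 = 8.804 cmH2O·s/L.

8.8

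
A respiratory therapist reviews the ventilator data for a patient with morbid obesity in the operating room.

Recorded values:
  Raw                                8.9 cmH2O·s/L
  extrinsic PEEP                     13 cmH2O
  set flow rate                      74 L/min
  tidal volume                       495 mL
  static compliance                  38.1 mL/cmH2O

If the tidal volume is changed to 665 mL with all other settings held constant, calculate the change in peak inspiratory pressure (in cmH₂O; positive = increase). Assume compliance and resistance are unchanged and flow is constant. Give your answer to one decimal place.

PIP = Vt/C + R·V̇ + PEEP (constant-flow equation of motion).
Only the elastic term changes: ΔPIP = ΔVt / C = (665 − 495) / 38.1 = 4.462 cmH2O.

4.5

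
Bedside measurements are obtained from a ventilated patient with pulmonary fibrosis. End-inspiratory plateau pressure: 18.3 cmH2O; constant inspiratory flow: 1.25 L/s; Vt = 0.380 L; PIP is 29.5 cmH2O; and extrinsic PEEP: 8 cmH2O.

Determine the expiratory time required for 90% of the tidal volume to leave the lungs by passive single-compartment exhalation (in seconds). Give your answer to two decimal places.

R = (PIP − Pplat)/V̇ = (29.5 − 18.3) / 1.25 = 11.2/1.25 = 8.96 cmH2O·s/L.
C = Vt/(Pplat − PEEP) = 380.0 / (18.3 − 8) = 380.0/10.3 = 36.893 mL/cmH2O.
τ = R × C = 8.96 × 0.03689 L/cmH2O = 0.3305 s.
t = −τ·ln(1 − 0.90) = −0.3305·ln(0.1) = 0.761 s.

0.76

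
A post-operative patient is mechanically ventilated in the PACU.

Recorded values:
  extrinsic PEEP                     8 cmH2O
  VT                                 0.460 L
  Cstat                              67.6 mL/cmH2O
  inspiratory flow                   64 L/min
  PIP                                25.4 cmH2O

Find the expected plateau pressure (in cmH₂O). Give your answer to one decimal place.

Pplat = PEEP + Vt / Cstat = 8 + 460 / 67.6 = 8 + 6.805 = 14.805 cmH2O.

14.8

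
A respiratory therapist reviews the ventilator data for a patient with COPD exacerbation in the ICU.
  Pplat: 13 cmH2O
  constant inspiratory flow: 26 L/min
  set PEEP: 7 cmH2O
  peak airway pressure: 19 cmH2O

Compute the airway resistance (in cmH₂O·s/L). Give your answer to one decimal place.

13.8

Flow: 26 L/min ÷ 60 = 0.4333 L/s.
Raw = (PIP − Pplat) / flow = (19 − 13) / 0.4333 = 6.0 / 0.4333 = 13.847 cmH2O·s/L.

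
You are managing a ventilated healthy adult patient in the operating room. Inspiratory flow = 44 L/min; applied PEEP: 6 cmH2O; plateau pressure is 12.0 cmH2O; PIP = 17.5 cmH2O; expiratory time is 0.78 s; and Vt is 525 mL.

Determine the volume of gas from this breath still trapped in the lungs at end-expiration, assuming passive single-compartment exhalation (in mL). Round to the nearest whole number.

160

Flow: 44 L/min ÷ 60 = 0.7333 L/s.
R = (PIP − Pplat)/V̇ = (17.5 − 12.0) / 0.7333 = 5.5/0.7333 = 7.5 cmH2O·s/L.
C = Vt/(Pplat − PEEP) = 525.0 / (12.0 − 6) = 525.0/6.0 = 87.5 mL/cmH2O.
τ = R × C = 7.5 × 0.0875 L/cmH2O = 0.6563 s.
Fraction remaining = e^(−Te/τ) = e^(−0.78/0.6563) = 0.3047.
Trapped volume = 525.0 × 0.3047 = 159.97 mL.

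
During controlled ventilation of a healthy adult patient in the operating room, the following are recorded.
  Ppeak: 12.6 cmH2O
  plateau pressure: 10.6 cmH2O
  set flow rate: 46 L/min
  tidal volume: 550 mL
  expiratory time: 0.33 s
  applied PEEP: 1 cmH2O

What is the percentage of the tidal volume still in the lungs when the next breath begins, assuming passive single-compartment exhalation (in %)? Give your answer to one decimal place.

Flow: 46 L/min ÷ 60 = 0.7667 L/s.
R = (PIP − Pplat)/V̇ = (12.6 − 10.6) / 0.7667 = 2.0/0.7667 = 2.609 cmH2O·s/L.
C = Vt/(Pplat − PEEP) = 550.0 / (10.6 − 1) = 550.0/9.6 = 57.292 mL/cmH2O.
τ = R × C = 2.609 × 0.05729 L/cmH2O = 0.1495 s.
Fraction remaining at end-expiration = e^(−Te/τ) = e^(−0.33/0.1495) = 0.11 → 11.0%.

11.0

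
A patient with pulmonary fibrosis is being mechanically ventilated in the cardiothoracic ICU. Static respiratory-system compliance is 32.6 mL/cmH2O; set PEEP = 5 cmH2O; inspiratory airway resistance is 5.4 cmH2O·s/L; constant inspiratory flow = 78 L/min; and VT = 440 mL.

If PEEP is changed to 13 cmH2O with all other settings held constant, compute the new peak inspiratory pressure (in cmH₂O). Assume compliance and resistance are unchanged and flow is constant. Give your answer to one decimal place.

33.5

Flow: 78 L/min ÷ 60 = 1.3 L/s.
PIP = Vt/C + R·V̇ + PEEP (constant-flow equation of motion).
Only the baseline term changes: ΔPIP = ΔPEEP = 13 − 5 = 8.0 cmH2O.
Original PIP = 440/32.6 + 5.4×1.3 + 5 = 25.517 cmH2O; new PIP = 25.517 + (8.0) = 33.517 cmH2O.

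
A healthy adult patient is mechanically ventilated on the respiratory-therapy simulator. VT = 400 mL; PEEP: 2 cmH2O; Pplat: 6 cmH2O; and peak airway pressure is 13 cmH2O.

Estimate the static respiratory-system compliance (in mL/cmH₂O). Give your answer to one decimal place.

Cstat = Vt / (Pplat − PEEP) = 400 / (6 − 2) = 400 / 4.0 = 100.0 mL/cmH2O.

100.0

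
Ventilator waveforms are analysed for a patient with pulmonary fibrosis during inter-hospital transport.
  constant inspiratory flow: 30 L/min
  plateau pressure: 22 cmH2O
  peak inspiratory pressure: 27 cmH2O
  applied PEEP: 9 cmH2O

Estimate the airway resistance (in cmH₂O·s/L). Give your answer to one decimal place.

10.0

Flow: 30 L/min ÷ 60 = 0.5 L/s.
Raw = (PIP − Pplat) / flow = (27 − 22) / 0.5 = 5.0 / 0.5 = 10.0 cmH2O·s/L.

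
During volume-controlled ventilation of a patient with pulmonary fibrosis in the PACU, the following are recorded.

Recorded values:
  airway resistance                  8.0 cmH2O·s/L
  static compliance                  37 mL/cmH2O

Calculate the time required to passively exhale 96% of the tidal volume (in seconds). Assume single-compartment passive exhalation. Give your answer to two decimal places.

τ = R × C = 8.0 × 37 mL/cmH2O = 8.0 × 0.037 L/cmH2O = 0.296 s.
Exhaled fraction f = 1 − e^(−t/τ) → t = −τ·ln(1 − f) = −0.296·ln(0.04) = 0.9528 s.

0.95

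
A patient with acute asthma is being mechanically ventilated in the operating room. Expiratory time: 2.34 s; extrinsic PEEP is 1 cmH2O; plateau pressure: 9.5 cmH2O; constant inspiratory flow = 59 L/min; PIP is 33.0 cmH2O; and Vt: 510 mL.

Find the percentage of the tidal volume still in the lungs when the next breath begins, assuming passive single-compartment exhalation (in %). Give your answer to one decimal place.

19.6

Flow: 59 L/min ÷ 60 = 0.9833 L/s.
R = (PIP − Pplat)/V̇ = (33.0 − 9.5) / 0.9833 = 23.5/0.9833 = 23.899 cmH2O·s/L.
C = Vt/(Pplat − PEEP) = 510.0 / (9.5 − 1) = 510.0/8.5 = 60.0 mL/cmH2O.
τ = R × C = 23.899 × 0.06 L/cmH2O = 1.434 s.
Fraction remaining at end-expiration = e^(−Te/τ) = e^(−2.34/1.434) = 0.1956 → 19.56%.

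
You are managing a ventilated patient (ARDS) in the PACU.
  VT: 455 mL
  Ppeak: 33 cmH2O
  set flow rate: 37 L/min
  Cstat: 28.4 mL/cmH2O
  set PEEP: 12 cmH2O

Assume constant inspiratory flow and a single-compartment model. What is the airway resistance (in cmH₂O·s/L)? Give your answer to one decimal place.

8.1

Flow: 37 L/min ÷ 60 = 0.6167 L/s.
Equation of motion (constant flow): PIP = Vt/C + R·V̇ + PEEP.
R·V̇ = PIP − Vt/C − PEEP = 33 − 455/28.4 − 12 = 33 − 16.021 − 12 = 4.979 cmH2O.
R = 4.979 / 0.6167 = 8.074 cmH2O·s/L.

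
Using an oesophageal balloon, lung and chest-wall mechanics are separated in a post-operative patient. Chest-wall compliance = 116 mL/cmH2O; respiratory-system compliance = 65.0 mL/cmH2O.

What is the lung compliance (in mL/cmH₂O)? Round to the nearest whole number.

148

1/CL = 1/Crs − 1/Ccw.
1/CL = 1/65.0 − 1/116 = 0.006764.
CL = 147.84 mL/cmH2O.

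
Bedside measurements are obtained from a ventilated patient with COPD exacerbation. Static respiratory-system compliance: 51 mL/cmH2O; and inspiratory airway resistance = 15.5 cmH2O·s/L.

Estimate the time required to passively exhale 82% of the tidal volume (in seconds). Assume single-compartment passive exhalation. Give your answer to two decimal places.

τ = R × C = 15.5 × 51 mL/cmH2O = 15.5 × 0.051 L/cmH2O = 0.7905 s.
Exhaled fraction f = 1 − e^(−t/τ) → t = −τ·ln(1 − f) = −0.7905·ln(0.18) = 1.356 s.

1.36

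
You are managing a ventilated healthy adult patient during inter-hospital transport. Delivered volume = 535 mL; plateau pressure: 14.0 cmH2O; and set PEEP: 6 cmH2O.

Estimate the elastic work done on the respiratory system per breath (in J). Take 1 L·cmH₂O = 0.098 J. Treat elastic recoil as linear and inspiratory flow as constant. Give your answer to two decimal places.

Elastic work ≈ ½ × (Pplat − PEEP) × Vt = 0.5 × (14.0 − 6) × 0.535 L = 0.5 × 8.0 × 0.535 = 2.14 L·cmH2O.
× 0.098 J/(L·cmH2O) → 0.2097 J.

0.21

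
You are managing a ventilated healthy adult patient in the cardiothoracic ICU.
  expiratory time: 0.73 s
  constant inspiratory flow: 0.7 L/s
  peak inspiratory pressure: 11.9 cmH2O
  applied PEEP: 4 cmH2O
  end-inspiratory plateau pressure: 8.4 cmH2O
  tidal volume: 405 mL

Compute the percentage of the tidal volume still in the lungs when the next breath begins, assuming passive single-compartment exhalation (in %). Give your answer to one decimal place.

20.5

R = (PIP − Pplat)/V̇ = (11.9 − 8.4) / 0.7 = 3.5/0.7 = 5.0 cmH2O·s/L.
C = Vt/(Pplat − PEEP) = 405.0 / (8.4 − 4) = 405.0/4.4 = 92.045 mL/cmH2O.
τ = R × C = 5.0 × 0.09205 L/cmH2O = 0.4603 s.
Fraction remaining at end-expiration = e^(−Te/τ) = e^(−0.73/0.4603) = 0.2048 → 20.48%.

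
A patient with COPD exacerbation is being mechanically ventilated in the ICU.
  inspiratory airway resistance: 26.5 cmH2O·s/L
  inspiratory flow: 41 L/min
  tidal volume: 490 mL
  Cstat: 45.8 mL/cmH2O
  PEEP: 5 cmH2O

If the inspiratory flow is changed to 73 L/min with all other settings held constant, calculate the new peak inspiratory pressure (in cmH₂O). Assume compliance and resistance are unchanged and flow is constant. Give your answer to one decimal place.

Flow: 41 L/min ÷ 60 = 0.6833 L/s.
New flow: 73 L/min ÷ 60 = 1.2167 L/s.
PIP = Vt/C + R·V̇ + PEEP (constant-flow equation of motion).
Only the resistive term changes: ΔPIP = R × ΔV̇ = 26.5 × (1.2167 − 0.6833) = 26.5 × 0.5334 = 14.135 cmH2O.
Original PIP = 490/45.8 + 26.5×0.6833 + 5 = 33.806 cmH2O; new PIP = 33.806 + (14.135) = 47.941 cmH2O.

47.9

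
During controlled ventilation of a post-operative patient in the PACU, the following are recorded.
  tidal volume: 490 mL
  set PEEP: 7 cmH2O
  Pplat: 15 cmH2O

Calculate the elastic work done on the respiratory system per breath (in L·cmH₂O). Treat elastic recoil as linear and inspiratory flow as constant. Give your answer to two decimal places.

Elastic work ≈ ½ × (Pplat − PEEP) × Vt = 0.5 × (15 − 7) × 0.490 L = 0.5 × 8.0 × 0.490 = 1.96 L·cmH2O.

1.96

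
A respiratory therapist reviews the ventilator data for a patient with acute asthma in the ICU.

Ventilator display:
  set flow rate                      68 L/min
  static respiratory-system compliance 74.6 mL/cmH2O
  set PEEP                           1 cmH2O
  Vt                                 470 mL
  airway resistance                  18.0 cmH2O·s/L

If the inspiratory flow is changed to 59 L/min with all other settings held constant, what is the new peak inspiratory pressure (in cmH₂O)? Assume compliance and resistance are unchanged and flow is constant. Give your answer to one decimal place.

Flow: 68 L/min ÷ 60 = 1.1333 L/s.
New flow: 59 L/min ÷ 60 = 0.9833 L/s.
PIP = Vt/C + R·V̇ + PEEP (constant-flow equation of motion).
Only the resistive term changes: ΔPIP = R × ΔV̇ = 18.0 × (0.9833 − 1.1333) = 18.0 × -0.15 = -2.7 cmH2O.
Original PIP = 470/74.6 + 18.0×1.1333 + 1 = 27.7 cmH2O; new PIP = 27.7 + (-2.7) = 25.0 cmH2O.

25.0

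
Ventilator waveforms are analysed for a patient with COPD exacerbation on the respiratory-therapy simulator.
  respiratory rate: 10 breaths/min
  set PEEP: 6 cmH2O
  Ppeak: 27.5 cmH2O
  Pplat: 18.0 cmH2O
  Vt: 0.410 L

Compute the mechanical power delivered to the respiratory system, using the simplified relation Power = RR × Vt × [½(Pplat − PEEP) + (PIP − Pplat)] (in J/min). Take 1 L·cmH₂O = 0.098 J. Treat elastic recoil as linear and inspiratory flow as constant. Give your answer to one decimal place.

Per-breath work = Vt × [½(Pplat−PEEP) + (PIP−Pplat)] = 0.410 × [0.5×12.0 + 9.5] = 0.410 × 15.5 = 6.355 L·cmH2O.
Power = 10 × 6.355 = 63.55 L·cmH2O/min.
× 0.098 J/(L·cmH2O) → 6.228 J/min.

6.2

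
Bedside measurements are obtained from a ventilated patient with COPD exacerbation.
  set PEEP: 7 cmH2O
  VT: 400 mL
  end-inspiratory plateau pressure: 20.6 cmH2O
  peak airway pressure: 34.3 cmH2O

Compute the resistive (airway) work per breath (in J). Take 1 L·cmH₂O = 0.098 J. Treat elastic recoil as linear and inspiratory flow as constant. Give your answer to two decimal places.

0.54

With constant inspiratory flow the resistive pressure is constant at PIP − Pplat = 34.3 − 20.6 = 13.7 cmH2O, so resistive work = 13.7 × 0.400 = 5.48 L·cmH2O.
× 0.098 J/(L·cmH2O) → 0.537 J.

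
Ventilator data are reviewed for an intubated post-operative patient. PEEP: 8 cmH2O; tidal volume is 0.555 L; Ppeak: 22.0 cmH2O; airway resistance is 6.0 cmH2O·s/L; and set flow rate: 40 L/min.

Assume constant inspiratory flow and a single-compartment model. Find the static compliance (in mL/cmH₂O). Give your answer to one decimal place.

55.5

Flow: 40 L/min ÷ 60 = 0.6667 L/s.
Equation of motion (constant flow): PIP = Vt/C + R·V̇ + PEEP.
Vt/C = PIP − R·V̇ − PEEP = 22.0 − 6.0×0.6667 − 8 = 22.0 − 4.0 − 8 = 10.0 cmH2O.
C = Vt / 10.0 = 555 / 10.0 = 55.5 mL/cmH2O.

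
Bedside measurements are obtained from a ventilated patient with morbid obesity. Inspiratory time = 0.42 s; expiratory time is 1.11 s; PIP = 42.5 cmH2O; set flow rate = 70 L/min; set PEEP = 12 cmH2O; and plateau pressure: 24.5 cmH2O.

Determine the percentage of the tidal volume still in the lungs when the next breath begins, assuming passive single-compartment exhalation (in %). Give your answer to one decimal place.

Flow: 70 L/min ÷ 60 = 1.1667 L/s.
Vt = flow × Ti = 1.1667 L/s × 0.42 s × 1000 mL/L = 490.01 mL.
R = (PIP − Pplat)/V̇ = (42.5 − 24.5) / 1.1667 = 18.0/1.1667 = 15.428 cmH2O·s/L.
C = Vt/(Pplat − PEEP) = 490.01 / (24.5 − 12) = 490.01/12.5 = 39.201 mL/cmH2O.
τ = R × C = 15.428 × 0.0392 L/cmH2O = 0.6048 s.
Fraction remaining at end-expiration = e^(−Te/τ) = e^(−1.11/0.6048) = 0.1596 → 15.96%.

16.0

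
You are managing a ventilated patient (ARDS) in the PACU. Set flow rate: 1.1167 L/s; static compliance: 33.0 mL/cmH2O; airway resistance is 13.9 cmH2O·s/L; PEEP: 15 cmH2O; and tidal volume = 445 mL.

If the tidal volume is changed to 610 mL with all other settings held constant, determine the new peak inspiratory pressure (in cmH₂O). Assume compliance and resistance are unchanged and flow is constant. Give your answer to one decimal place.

49.0

PIP = Vt/C + R·V̇ + PEEP (constant-flow equation of motion).
Only the elastic term changes: ΔPIP = ΔVt / C = (610 − 445) / 33.0 = 5.0 cmH2O.
Original PIP = 445/33.0 + 13.9×1.1167 + 15 = 44.007 cmH2O; new PIP = 44.007 + (5.0) = 49.007 cmH2O.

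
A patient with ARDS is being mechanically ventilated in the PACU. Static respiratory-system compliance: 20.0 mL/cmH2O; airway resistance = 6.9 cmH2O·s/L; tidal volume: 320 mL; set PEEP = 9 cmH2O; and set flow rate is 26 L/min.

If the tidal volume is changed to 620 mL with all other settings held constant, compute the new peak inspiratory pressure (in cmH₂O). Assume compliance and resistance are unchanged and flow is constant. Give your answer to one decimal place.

Flow: 26 L/min ÷ 60 = 0.4333 L/s.
PIP = Vt/C + R·V̇ + PEEP (constant-flow equation of motion).
Only the elastic term changes: ΔPIP = ΔVt / C = (620 − 320) / 20.0 = 15.0 cmH2O.
Original PIP = 320/20.0 + 6.9×0.4333 + 9 = 27.99 cmH2O; new PIP = 27.99 + (15.0) = 42.99 cmH2O.

43.0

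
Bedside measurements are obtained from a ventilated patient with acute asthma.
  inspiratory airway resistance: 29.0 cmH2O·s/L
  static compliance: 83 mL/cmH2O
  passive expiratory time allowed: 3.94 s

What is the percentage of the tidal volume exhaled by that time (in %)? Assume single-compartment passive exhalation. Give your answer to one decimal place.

τ = R × C = 29.0 × 83 mL/cmH2O = 29.0 × 0.083 L/cmH2O = 2.407 s.
Passive exhalation: V(t)/V₀ = e^(−t/τ) = e^(−3.94/2.407) = 0.1946.
Fraction exhaled = 1 − 0.1946 = 0.8054 → 80.54%.

80.5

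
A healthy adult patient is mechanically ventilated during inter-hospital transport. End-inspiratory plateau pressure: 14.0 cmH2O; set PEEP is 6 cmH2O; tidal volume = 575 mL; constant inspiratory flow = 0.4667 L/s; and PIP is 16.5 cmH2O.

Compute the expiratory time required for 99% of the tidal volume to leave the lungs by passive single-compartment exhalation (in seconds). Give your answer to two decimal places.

R = (PIP − Pplat)/V̇ = (16.5 − 14.0) / 0.4667 = 2.5/0.4667 = 5.357 cmH2O·s/L.
C = Vt/(Pplat − PEEP) = 575.0 / (14.0 − 6) = 575.0/8.0 = 71.875 mL/cmH2O.
τ = R × C = 5.357 × 0.07188 L/cmH2O = 0.3851 s.
t = −τ·ln(1 − 0.99) = −0.3851·ln(0.01) = 1.773 s.

1.77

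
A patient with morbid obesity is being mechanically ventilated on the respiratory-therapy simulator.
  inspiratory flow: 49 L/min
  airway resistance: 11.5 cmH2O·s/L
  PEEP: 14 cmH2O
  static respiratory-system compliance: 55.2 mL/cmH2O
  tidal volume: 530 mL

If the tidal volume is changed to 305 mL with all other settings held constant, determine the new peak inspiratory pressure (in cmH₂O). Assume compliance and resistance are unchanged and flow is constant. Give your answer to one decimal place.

Flow: 49 L/min ÷ 60 = 0.8167 L/s.
PIP = Vt/C + R·V̇ + PEEP (constant-flow equation of motion).
Only the elastic term changes: ΔPIP = ΔVt / C = (305 − 530) / 55.2 = -4.076 cmH2O.
Original PIP = 530/55.2 + 11.5×0.8167 + 14 = 32.993 cmH2O; new PIP = 32.993 + (-4.076) = 28.917 cmH2O.

28.9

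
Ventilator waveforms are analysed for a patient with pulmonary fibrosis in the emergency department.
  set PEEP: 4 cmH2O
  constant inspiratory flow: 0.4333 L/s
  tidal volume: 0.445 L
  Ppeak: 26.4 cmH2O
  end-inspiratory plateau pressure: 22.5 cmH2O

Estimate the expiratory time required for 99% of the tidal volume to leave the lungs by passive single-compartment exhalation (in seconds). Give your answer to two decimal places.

R = (PIP − Pplat)/V̇ = (26.4 − 22.5) / 0.4333 = 3.9/0.4333 = 9.001 cmH2O·s/L.
C = Vt/(Pplat − PEEP) = 445.0 / (22.5 − 4) = 445.0/18.5 = 24.054 mL/cmH2O.
τ = R × C = 9.001 × 0.02405 L/cmH2O = 0.2165 s.
t = −τ·ln(1 − 0.99) = −0.2165·ln(0.01) = 0.997 s.

1.00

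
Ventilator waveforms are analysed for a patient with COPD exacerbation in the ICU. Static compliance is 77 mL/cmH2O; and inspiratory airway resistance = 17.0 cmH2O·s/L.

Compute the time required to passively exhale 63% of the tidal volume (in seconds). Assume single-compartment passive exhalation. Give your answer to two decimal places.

1.30

τ = R × C = 17.0 × 77 mL/cmH2O = 17.0 × 0.077 L/cmH2O = 1.309 s.
Exhaled fraction f = 1 − e^(−t/τ) → t = −τ·ln(1 − f) = −1.309·ln(0.37) = 1.301 s.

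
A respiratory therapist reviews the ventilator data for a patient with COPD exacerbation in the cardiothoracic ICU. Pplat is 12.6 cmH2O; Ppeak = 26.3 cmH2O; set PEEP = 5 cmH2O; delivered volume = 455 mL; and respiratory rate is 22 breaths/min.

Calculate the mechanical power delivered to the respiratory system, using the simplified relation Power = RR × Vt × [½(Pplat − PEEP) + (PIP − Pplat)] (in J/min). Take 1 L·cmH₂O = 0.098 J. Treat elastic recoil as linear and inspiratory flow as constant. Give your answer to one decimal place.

17.2

Per-breath work = Vt × [½(Pplat−PEEP) + (PIP−Pplat)] = 0.455 × [0.5×7.6 + 13.7] = 0.455 × 17.5 = 7.963 L·cmH2O.
Power = 22 × 7.963 = 175.19 L·cmH2O/min.
× 0.098 J/(L·cmH2O) → 17.169 J/min.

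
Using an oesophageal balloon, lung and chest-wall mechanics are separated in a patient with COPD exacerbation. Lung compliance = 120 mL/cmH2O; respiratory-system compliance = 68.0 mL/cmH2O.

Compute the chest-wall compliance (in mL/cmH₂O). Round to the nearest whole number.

1/Ccw = 1/Crs − 1/CL.
1/Ccw = 1/68.0 − 1/120 = 0.006373.
Ccw = 156.91 mL/cmH2O.

157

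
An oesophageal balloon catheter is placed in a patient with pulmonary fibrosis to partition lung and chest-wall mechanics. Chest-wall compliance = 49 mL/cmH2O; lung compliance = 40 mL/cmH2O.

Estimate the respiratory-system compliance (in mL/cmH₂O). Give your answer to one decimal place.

22.0

Lung and chest wall are elastances in series: 1/Crs = 1/CL + 1/Ccw.
1/Crs = 1/40 + 1/49 = 0.04541.
Crs = 22.022 mL/cmH2O.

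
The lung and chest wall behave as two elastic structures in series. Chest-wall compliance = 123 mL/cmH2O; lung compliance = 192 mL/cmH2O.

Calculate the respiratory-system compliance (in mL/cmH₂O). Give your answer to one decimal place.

75.0

Lung and chest wall are elastances in series: 1/Crs = 1/CL + 1/Ccw.
1/Crs = 1/192 + 1/123 = 0.01334.
Crs = 74.963 mL/cmH2O.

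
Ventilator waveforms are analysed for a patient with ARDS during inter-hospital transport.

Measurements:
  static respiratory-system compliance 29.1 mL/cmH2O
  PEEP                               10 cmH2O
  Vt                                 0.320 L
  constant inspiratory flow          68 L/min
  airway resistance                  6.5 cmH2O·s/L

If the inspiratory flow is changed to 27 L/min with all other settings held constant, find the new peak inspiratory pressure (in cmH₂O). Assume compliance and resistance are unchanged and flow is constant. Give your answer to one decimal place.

Flow: 68 L/min ÷ 60 = 1.1333 L/s.
New flow: 27 L/min ÷ 60 = 0.45 L/s.
PIP = Vt/C + R·V̇ + PEEP (constant-flow equation of motion).
Only the resistive term changes: ΔPIP = R × ΔV̇ = 6.5 × (0.45 − 1.1333) = 6.5 × -0.6833 = -4.441 cmH2O.
Original PIP = 320/29.1 + 6.5×1.1333 + 10 = 28.363 cmH2O; new PIP = 28.363 + (-4.441) = 23.922 cmH2O.

23.9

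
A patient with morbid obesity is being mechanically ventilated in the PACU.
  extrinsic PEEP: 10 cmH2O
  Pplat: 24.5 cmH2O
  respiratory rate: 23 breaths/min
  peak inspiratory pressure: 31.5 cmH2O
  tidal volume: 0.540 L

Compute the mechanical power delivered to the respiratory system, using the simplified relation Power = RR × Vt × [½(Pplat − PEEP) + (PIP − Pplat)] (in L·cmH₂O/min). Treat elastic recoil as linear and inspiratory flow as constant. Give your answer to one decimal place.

Per-breath work = Vt × [½(Pplat−PEEP) + (PIP−Pplat)] = 0.540 × [0.5×14.5 + 7.0] = 0.540 × 14.25 = 7.695 L·cmH2O.
Power = 23 × 7.695 = 176.99 L·cmH2O/min.

177.0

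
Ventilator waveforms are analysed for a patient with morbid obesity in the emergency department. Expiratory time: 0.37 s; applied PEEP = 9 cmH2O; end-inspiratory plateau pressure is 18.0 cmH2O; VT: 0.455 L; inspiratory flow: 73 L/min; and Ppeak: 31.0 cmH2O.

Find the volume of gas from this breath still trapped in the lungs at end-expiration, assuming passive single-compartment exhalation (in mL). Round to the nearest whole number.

229

Flow: 73 L/min ÷ 60 = 1.2167 L/s.
R = (PIP − Pplat)/V̇ = (31.0 − 18.0) / 1.2167 = 13.0/1.2167 = 10.685 cmH2O·s/L.
C = Vt/(Pplat − PEEP) = 455.0 / (18.0 − 9) = 455.0/9.0 = 50.556 mL/cmH2O.
τ = R × C = 10.685 × 0.05056 L/cmH2O = 0.5402 s.
Fraction remaining = e^(−Te/τ) = e^(−0.37/0.5402) = 0.5041.
Trapped volume = 455.0 × 0.5041 = 229.37 mL.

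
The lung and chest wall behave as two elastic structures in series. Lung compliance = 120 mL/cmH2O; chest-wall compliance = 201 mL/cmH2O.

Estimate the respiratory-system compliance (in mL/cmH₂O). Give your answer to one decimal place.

Lung and chest wall are elastances in series: 1/Crs = 1/CL + 1/Ccw.
1/Crs = 1/120 + 1/201 = 0.01331.
Crs = 75.131 mL/cmH2O.

75.1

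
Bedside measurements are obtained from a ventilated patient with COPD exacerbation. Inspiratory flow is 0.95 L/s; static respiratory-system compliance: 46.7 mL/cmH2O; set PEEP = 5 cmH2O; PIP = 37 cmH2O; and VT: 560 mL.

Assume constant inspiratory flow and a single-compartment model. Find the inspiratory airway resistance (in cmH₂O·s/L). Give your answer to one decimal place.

21.1

Equation of motion (constant flow): PIP = Vt/C + R·V̇ + PEEP.
R·V̇ = PIP − Vt/C − PEEP = 37 − 560/46.7 − 5 = 37 − 11.991 − 5 = 20.009 cmH2O.
R = 20.009 / 0.95 = 21.062 cmH2O·s/L.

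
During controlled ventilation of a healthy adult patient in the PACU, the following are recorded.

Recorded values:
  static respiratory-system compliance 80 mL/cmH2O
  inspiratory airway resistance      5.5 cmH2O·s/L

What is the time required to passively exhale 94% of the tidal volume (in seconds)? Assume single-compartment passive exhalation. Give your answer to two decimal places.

1.24

τ = R × C = 5.5 × 80 mL/cmH2O = 5.5 × 0.080 L/cmH2O = 0.44 s.
Exhaled fraction f = 1 − e^(−t/τ) → t = −τ·ln(1 − f) = −0.44·ln(0.06) = 1.238 s.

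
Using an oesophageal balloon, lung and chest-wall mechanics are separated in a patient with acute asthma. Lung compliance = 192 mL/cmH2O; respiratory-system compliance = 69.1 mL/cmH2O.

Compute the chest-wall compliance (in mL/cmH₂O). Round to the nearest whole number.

108

1/Ccw = 1/Crs − 1/CL.
1/Ccw = 1/69.1 − 1/192 = 0.009263.
Ccw = 107.96 mL/cmH2O.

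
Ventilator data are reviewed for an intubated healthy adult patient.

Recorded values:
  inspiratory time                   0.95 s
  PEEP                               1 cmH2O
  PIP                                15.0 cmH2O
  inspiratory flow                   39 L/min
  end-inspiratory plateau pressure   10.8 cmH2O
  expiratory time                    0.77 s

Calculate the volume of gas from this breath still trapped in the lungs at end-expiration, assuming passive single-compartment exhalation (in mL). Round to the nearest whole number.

93

Flow: 39 L/min ÷ 60 = 0.65 L/s.
Vt = flow × Ti = 0.65 L/s × 0.95 s × 1000 mL/L = 617.5 mL.
R = (PIP − Pplat)/V̇ = (15.0 − 10.8) / 0.65 = 4.2/0.65 = 6.462 cmH2O·s/L.
C = Vt/(Pplat − PEEP) = 617.5 / (10.8 − 1) = 617.5/9.8 = 63.01 mL/cmH2O.
τ = R × C = 6.462 × 0.06301 L/cmH2O = 0.4072 s.
Fraction remaining = e^(−Te/τ) = e^(−0.77/0.4072) = 0.1509.
Trapped volume = 617.5 × 0.1509 = 93.181 mL.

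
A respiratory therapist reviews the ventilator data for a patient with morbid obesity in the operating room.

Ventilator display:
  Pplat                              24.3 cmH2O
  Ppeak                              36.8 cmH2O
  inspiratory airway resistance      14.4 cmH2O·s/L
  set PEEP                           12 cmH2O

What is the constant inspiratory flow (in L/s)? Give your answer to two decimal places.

0.87

flow = (PIP − Pplat) / Raw = 12.5 / 14.4 = 0.8681 L/s.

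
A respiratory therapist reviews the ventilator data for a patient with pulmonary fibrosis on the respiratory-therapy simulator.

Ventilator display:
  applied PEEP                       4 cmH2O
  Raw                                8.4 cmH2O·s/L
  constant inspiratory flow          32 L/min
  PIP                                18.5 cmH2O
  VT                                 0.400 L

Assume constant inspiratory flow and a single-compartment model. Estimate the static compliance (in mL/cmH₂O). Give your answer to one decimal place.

Flow: 32 L/min ÷ 60 = 0.5333 L/s.
Equation of motion (constant flow): PIP = Vt/C + R·V̇ + PEEP.
Vt/C = PIP − R·V̇ − PEEP = 18.5 − 8.4×0.5333 − 4 = 18.5 − 4.48 − 4 = 10.02 cmH2O.
C = Vt / 10.02 = 400 / 10.02 = 39.92 mL/cmH2O.

39.9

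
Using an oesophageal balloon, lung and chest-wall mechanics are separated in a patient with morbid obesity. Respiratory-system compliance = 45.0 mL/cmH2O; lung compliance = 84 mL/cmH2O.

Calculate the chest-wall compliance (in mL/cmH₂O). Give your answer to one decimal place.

1/Ccw = 1/Crs − 1/CL.
1/Ccw = 1/45.0 − 1/84 = 0.01032.
Ccw = 96.899 mL/cmH2O.

96.9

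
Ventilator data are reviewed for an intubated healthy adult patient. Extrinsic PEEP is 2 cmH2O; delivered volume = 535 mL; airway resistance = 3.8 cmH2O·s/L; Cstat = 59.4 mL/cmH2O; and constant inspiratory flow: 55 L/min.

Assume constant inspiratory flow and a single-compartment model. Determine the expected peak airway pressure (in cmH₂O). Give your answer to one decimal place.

Flow: 55 L/min ÷ 60 = 0.9167 L/s.
Equation of motion (constant flow): PIP = Vt/C + R·V̇ + PEEP.
PIP = 535/59.4 + 3.8×0.9167 + 2 = 9.007 + 3.483 + 2 = 14.49 cmH2O.

14.5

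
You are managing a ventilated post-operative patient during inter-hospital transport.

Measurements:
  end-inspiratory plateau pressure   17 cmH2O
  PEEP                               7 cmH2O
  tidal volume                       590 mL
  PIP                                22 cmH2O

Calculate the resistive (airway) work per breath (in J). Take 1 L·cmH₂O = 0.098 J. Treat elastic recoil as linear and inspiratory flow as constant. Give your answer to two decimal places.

0.29

With constant inspiratory flow the resistive pressure is constant at PIP − Pplat = 22 − 17 = 5.0 cmH2O, so resistive work = 5.0 × 0.590 = 2.95 L·cmH2O.
× 0.098 J/(L·cmH2O) → 0.2891 J.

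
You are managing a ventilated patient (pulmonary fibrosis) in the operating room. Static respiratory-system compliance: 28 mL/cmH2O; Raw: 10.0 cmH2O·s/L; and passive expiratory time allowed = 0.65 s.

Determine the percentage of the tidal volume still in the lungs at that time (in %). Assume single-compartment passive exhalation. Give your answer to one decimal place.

9.8

τ = R × C = 10.0 × 28 mL/cmH2O = 10.0 × 0.028 L/cmH2O = 0.28 s.
Passive exhalation: V(t)/V₀ = e^(−t/τ) = e^(−0.65/0.28) = 0.09813.
Fraction remaining = 0.09813 → 9.813%.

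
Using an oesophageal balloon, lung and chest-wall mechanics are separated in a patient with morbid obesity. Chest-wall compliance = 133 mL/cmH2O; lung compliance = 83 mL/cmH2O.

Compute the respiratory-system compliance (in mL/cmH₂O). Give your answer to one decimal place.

51.1

Lung and chest wall are elastances in series: 1/Crs = 1/CL + 1/Ccw.
1/Crs = 1/83 + 1/133 = 0.01957.
Crs = 51.099 mL/cmH2O.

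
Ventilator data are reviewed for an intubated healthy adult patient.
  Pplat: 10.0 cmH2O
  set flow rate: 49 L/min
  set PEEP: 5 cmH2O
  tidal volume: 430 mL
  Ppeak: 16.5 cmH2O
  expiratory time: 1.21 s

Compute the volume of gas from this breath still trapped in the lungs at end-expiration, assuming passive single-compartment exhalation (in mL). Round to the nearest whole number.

Flow: 49 L/min ÷ 60 = 0.8167 L/s.
R = (PIP − Pplat)/V̇ = (16.5 − 10.0) / 0.8167 = 6.5/0.8167 = 7.959 cmH2O·s/L.
C = Vt/(Pplat − PEEP) = 430.0 / (10.0 − 5) = 430.0/5.0 = 86.0 mL/cmH2O.
τ = R × C = 7.959 × 0.086 L/cmH2O = 0.6845 s.
Fraction remaining = e^(−Te/τ) = e^(−1.21/0.6845) = 0.1707.
Trapped volume = 430.0 × 0.1707 = 73.401 mL.

73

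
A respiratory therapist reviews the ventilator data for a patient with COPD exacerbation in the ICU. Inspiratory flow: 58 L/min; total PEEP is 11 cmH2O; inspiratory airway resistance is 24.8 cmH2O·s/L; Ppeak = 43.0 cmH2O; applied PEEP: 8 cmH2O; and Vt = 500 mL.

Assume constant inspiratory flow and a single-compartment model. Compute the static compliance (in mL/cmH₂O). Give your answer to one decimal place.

Flow: 58 L/min ÷ 60 = 0.9667 L/s.
Total PEEP = 11 cmH2O (set 8 + intrinsic 3); this is the baseline alveolar pressure.
Equation of motion (constant flow): PIP = Vt/C + R·V̇ + PEEP.
Vt/C = PIP − R·V̇ − PEEP = 43.0 − 24.8×0.9667 − 11 = 43.0 − 23.974 − 11 = 8.026 cmH2O.
C = Vt / 8.026 = 500 / 8.026 = 62.298 mL/cmH2O.

62.3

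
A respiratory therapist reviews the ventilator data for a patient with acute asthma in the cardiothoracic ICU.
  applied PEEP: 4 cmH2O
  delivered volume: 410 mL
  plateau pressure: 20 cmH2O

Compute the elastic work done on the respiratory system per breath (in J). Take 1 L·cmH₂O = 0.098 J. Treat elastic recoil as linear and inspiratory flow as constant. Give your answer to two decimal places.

0.32

Elastic work ≈ ½ × (Pplat − PEEP) × Vt = 0.5 × (20 − 4) × 0.410 L = 0.5 × 16.0 × 0.410 = 3.28 L·cmH2O.
× 0.098 J/(L·cmH2O) → 0.3214 J.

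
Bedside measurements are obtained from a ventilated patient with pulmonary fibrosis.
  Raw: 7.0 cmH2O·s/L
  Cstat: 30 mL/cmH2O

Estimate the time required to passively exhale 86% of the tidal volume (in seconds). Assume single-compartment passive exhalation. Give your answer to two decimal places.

τ = R × C = 7.0 × 30 mL/cmH2O = 7.0 × 0.030 L/cmH2O = 0.21 s.
Exhaled fraction f = 1 − e^(−t/τ) → t = −τ·ln(1 − f) = −0.21·ln(0.14) = 0.4129 s.

0.41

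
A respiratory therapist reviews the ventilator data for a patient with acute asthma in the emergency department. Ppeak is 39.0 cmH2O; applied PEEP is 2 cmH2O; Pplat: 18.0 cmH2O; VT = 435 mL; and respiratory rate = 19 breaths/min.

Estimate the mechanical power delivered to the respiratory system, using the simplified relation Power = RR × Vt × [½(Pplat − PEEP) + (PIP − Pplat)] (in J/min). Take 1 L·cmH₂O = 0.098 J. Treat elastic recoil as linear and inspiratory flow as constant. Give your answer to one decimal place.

Per-breath work = Vt × [½(Pplat−PEEP) + (PIP−Pplat)] = 0.435 × [0.5×16.0 + 21.0] = 0.435 × 29.0 = 12.615 L·cmH2O.
Power = 19 × 12.615 = 239.69 L·cmH2O/min.
× 0.098 J/(L·cmH2O) → 23.49 J/min.

23.5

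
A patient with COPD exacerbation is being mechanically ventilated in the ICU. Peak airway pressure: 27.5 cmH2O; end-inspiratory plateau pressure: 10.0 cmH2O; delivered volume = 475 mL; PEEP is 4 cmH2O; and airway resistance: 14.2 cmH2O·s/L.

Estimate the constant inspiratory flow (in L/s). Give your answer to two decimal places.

flow = (PIP − Pplat) / Raw = 17.5 / 14.2 = 1.232 L/s.

1.23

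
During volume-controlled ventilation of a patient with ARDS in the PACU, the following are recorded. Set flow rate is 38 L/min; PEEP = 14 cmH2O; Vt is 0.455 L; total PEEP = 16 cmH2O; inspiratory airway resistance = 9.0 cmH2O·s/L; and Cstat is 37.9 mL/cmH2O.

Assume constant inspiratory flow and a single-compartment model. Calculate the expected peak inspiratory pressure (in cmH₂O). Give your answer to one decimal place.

Flow: 38 L/min ÷ 60 = 0.6333 L/s.
Total PEEP = 16 cmH2O (set 14 + intrinsic 2); this is the baseline alveolar pressure.
Equation of motion (constant flow): PIP = Vt/C + R·V̇ + PEEP.
PIP = 455/37.9 + 9.0×0.6333 + 16 = 12.005 + 5.7 + 16 = 33.705 cmH2O.

33.7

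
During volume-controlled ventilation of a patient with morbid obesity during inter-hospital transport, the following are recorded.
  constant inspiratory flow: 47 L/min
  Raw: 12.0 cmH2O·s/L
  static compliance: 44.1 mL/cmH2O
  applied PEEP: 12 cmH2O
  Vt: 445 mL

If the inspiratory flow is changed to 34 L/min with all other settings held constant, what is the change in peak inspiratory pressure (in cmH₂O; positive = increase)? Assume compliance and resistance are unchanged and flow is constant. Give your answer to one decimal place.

Flow: 47 L/min ÷ 60 = 0.7833 L/s.
New flow: 34 L/min ÷ 60 = 0.5667 L/s.
PIP = Vt/C + R·V̇ + PEEP (constant-flow equation of motion).
Only the resistive term changes: ΔPIP = R × ΔV̇ = 12.0 × (0.5667 − 0.7833) = 12.0 × -0.2166 = -2.599 cmH2O.

-2.6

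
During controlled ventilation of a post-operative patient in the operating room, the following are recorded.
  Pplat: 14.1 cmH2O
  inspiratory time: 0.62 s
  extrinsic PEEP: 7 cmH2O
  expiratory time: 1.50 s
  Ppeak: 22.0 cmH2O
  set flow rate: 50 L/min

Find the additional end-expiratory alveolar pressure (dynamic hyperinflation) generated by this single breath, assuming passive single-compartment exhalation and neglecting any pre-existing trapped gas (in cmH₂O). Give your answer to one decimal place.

0.8

Flow: 50 L/min ÷ 60 = 0.8333 L/s.
Vt = flow × Ti = 0.8333 L/s × 0.62 s × 1000 mL/L = 516.65 mL.
R = (PIP − Pplat)/V̇ = (22.0 − 14.1) / 0.8333 = 7.9/0.8333 = 9.48 cmH2O·s/L.
C = Vt/(Pplat − PEEP) = 516.65 / (14.1 − 7) = 516.65/7.1 = 72.768 mL/cmH2O.
τ = R × C = 9.48 × 0.07277 L/cmH2O = 0.6899 s.
Fraction remaining = e^(−Te/τ) = e^(−1.50/0.6899) = 0.1137; trapped volume = 516.65 × 0.1137 = 58.743 mL.
Additional alveolar pressure from trapping ≈ V_trapped / C = 58.743 / 72.768 = 0.8073 cmH2O.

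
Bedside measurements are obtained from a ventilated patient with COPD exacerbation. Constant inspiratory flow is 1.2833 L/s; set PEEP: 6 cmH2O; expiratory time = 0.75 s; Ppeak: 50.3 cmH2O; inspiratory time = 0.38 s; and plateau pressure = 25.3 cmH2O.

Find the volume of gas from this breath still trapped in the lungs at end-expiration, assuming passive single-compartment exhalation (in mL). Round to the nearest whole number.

Vt = flow × Ti = 1.2833 L/s × 0.38 s × 1000 mL/L = 487.65 mL.
R = (PIP − Pplat)/V̇ = (50.3 − 25.3) / 1.2833 = 25.0/1.2833 = 19.481 cmH2O·s/L.
C = Vt/(Pplat − PEEP) = 487.65 / (25.3 − 6) = 487.65/19.3 = 25.267 mL/cmH2O.
τ = R × C = 19.481 × 0.02527 L/cmH2O = 0.4923 s.
Fraction remaining = e^(−Te/τ) = e^(−0.75/0.4923) = 0.218.
Trapped volume = 487.65 × 0.218 = 106.31 mL.

106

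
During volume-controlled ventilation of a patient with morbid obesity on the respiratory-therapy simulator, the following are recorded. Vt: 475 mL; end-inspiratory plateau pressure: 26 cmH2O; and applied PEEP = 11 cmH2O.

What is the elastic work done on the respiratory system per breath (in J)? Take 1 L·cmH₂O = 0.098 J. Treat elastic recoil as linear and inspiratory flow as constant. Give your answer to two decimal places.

0.35

Elastic work ≈ ½ × (Pplat − PEEP) × Vt = 0.5 × (26 − 11) × 0.475 L = 0.5 × 15.0 × 0.475 = 3.563 L·cmH2O.
× 0.098 J/(L·cmH2O) → 0.3492 J.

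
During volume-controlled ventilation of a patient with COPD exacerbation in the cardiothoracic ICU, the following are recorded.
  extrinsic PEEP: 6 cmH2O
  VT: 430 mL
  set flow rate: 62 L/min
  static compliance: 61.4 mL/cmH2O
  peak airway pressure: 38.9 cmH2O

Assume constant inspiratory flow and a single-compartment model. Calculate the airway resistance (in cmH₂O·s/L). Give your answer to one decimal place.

25.1

Flow: 62 L/min ÷ 60 = 1.0333 L/s.
Equation of motion (constant flow): PIP = Vt/C + R·V̇ + PEEP.
R·V̇ = PIP − Vt/C − PEEP = 38.9 − 430/61.4 − 6 = 38.9 − 7.003 − 6 = 25.897 cmH2O.
R = 25.897 / 1.0333 = 25.062 cmH2O·s/L.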